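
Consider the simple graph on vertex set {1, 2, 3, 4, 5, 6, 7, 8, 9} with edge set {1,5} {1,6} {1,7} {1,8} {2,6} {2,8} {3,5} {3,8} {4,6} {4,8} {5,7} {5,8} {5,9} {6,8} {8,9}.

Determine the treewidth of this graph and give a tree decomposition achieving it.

Each bag holds 3 vertices, so the decomposition has width 2, which upper-bounds the treewidth. Conversely, {2, 6, 8} is a clique of size 3, and the vertices of any clique must share a bag in every tree decomposition; so some bag has ≥ 3 vertices and tw(G) ≥ 2. Therefore the treewidth is 2.

Treewidth 2.
One such decomposition:
Bags: B1 = {1, 6, 8}  B2 = {1, 5, 8}  B3 = {4, 6, 8}  B4 = {2, 6, 8}  B5 = {5, 8, 9}  B6 = {3, 5, 8}  B7 = {1, 5, 7}
Tree: B1–B2, B1–B3, B1–B4, B2–B5, B2–B6, B2–B7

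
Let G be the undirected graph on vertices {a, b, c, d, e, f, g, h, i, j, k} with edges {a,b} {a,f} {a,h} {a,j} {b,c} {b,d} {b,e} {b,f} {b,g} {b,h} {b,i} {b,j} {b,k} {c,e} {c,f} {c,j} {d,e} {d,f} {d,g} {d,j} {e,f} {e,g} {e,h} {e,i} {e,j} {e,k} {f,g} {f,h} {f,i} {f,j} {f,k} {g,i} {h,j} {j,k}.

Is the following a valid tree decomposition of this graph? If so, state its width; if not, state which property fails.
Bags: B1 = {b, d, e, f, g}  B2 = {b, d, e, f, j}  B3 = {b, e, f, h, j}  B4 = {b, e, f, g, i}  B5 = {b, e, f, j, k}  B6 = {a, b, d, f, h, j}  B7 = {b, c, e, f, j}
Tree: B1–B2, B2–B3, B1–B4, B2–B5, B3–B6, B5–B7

A tree decomposition must satisfy three properties: every vertex lies in some bag; for every edge, both endpoints lie together in some bag; and for every vertex, the bags containing it form a connected subtree. Here bags containing vertex d are not connected in the tree, so the decomposition is invalid.

No — bags containing vertex d are not connected in the tree.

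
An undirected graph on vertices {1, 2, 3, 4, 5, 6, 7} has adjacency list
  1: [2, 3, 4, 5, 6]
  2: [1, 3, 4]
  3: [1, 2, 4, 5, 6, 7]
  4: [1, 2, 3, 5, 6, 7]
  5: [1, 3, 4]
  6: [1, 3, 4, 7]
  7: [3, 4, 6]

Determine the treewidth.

3

A width-3 tree decomposition is:
Bags: B1 = {1, 3, 4, 6}  B2 = {1, 3, 4, 5}  B3 = {3, 4, 6, 7}  B4 = {1, 2, 3, 4}
Tree: B1–B2, B1–B3, B1–B4
Each bag holds 4 vertices, so the decomposition has width 3, which upper-bounds the treewidth. Conversely, {1, 2, 3, 4} is a clique of size 4, and the vertices of any clique must share a bag in every tree decomposition; so some bag has ≥ 4 vertices and tw(G) ≥ 3. Therefore the treewidth is 3.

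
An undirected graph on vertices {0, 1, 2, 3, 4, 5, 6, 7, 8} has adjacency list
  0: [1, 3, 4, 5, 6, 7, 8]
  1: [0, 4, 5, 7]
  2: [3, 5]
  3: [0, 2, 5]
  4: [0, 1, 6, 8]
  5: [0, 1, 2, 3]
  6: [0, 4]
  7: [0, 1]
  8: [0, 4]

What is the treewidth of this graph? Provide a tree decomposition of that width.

Treewidth 2.
One optimal decomposition is:
Bags: B1 = {0, 1, 7}  B2 = {0, 1, 4}  B3 = {0, 1, 5}  B4 = {0, 3, 5}  B5 = {0, 4, 6}  B6 = {0, 4, 8}  B7 = {2, 3, 5}
Tree: B1–B2, B1–B3, B3–B4, B2–B5, B2–B6, B4–B7

Every bag has size at most 3, so the width is 3 − 1 = 2 and tw(G) ≤ 2. On the other hand G contains the 3-clique {0, 4, 8}. A clique must lie in a single bag of any decomposition, so no decomposition can have width below 2. Hence tw(G) = 2 exactly.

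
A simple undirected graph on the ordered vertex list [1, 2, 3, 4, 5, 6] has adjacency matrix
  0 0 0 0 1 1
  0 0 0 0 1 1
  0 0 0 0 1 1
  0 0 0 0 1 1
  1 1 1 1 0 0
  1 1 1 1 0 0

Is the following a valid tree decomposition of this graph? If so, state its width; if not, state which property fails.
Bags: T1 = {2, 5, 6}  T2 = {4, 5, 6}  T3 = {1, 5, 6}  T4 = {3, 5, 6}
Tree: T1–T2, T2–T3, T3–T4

Checking the three conditions: (i) the bags cover all of {1, 2, 3, 4, 5, 6}; (ii) for each edge, some bag contains both endpoints; (iii) the bags containing any fixed vertex form a subtree. All hold, so the decomposition is valid with width 3 − 1 = 2.

Yes; width 2.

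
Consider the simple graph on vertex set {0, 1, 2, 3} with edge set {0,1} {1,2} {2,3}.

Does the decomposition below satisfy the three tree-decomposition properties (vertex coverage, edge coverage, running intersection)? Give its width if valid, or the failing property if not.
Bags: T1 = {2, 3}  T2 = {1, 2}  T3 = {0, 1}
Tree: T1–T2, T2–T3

Checking the three conditions: (i) the bags cover all of {0, 1, 2, 3}; (ii) for each edge, some bag contains both endpoints; (iii) the bags containing any fixed vertex form a subtree. All hold, so the decomposition is valid with width 2 − 1 = 1.

Yes; width 1.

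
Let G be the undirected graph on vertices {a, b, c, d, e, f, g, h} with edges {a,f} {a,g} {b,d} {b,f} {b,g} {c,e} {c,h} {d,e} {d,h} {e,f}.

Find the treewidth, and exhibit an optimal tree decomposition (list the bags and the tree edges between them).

Treewidth 2.
One such decomposition:
Bags: B1 = {c, d, h}  B2 = {c, d, e}  B3 = {b, d, e}  B4 = {b, e, f}  B5 = {b, f, g}  B6 = {a, f, g}
Tree: B1–B2, B2–B3, B3–B4, B4–B5, B5–B6

The largest bag has 3 vertices, giving width 2; this decomposition certifies tw(G) ≤ 2. The edges h–c–e–d–h form a cycle, so G is not a tree and its treewidth is at least 2. Therefore the treewidth is 2.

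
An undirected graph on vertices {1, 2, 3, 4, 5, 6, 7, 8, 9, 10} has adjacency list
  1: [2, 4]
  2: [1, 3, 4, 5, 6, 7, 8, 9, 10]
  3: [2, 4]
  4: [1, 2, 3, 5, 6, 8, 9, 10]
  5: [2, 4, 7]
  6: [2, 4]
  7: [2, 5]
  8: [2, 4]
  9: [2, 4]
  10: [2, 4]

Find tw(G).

2

A width-2 tree decomposition is:
Bags: B1 = {2, 4, 5}  B2 = {2, 4, 6}  B3 = {1, 2, 4}  B4 = {2, 4, 8}  B5 = {2, 4, 10}  B6 = {2, 5, 7}  B7 = {2, 3, 4}  B8 = {2, 4, 9}
Tree: B1–B2, B1–B3, B2–B4, B3–B5, B1–B6, B2–B7, B1–B8
Every bag has size at most 3, so the width is 3 − 1 = 2 and tw(G) ≤ 2. On the other hand G contains the 3-clique {1, 2, 4}. A clique must lie in a single bag of any decomposition, so no decomposition can have width below 2. Combining the bounds, tw(G) = 2.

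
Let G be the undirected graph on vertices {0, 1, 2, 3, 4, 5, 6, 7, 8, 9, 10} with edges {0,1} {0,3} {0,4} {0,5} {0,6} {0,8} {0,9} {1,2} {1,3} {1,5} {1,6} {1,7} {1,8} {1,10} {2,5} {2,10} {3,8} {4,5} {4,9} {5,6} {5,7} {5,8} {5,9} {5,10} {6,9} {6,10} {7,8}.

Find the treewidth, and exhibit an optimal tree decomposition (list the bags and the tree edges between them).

Treewidth 3.
Bags: B1 = {0, 1, 5, 6}  B2 = {0, 1, 5, 8}  B3 = {1, 5, 7, 8}  B4 = {1, 5, 6, 10}  B5 = {0, 5, 6, 9}  B6 = {0, 1, 3, 8}  B7 = {0, 4, 5, 9}  B8 = {1, 2, 5, 10}
Tree: B1–B2, B2–B3, B1–B4, B1–B5, B2–B6, B5–B7, B4–B8

Each bag holds 4 vertices, so the decomposition has width 3, which upper-bounds the treewidth. On the other hand G contains the 4-clique {0, 1, 3, 8}. A clique must lie in a single bag of any decomposition, so no decomposition can have width below 3. Hence tw(G) = 3 exactly.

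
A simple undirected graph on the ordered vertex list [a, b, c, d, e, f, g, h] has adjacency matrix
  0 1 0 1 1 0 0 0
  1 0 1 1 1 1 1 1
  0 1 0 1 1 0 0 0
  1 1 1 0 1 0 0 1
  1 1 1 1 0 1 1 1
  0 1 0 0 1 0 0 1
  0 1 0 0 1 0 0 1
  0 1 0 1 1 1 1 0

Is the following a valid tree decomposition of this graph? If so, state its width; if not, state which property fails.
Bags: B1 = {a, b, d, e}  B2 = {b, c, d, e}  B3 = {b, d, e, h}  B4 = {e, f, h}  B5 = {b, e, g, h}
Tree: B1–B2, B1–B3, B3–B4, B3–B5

A tree decomposition must satisfy three properties: every vertex lies in some bag; for every edge, both endpoints lie together in some bag; and for every vertex, the bags containing it form a connected subtree. Here edge (b,f) lies in no bag, so the decomposition is invalid.

No — edge (b,f) lies in no bag.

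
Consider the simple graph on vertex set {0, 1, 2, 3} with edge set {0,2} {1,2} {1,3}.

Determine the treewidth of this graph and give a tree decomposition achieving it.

Each bag holds 2 vertices, so the decomposition has width 1, which upper-bounds the treewidth. Any graph with an edge has treewidth ≥ 1, and G has the edge 0–2. Therefore the treewidth is 1.

Treewidth 1.
One optimal decomposition is:
Bags: B1 = {0, 2}  B2 = {1, 2}  B3 = {1, 3}
Tree: B1–B2, B2–B3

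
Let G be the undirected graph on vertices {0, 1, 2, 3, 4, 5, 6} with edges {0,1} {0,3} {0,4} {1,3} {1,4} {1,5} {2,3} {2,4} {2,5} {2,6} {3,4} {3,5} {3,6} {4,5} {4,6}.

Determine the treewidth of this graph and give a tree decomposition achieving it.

Every bag has size at most 4, so the width is 4 − 1 = 3 and tw(G) ≤ 3. Conversely, {0, 1, 3, 4} is a clique of size 4, and the vertices of any clique must share a bag in every tree decomposition; so some bag has ≥ 4 vertices and tw(G) ≥ 3. Combining the bounds, tw(G) = 3.

Treewidth 3.
One optimal decomposition is:
Bags: B1 = {2, 3, 4, 5}  B2 = {1, 3, 4, 5}  B3 = {0, 1, 3, 4}  B4 = {2, 3, 4, 6}
Tree: B1–B2, B2–B3, B1–B4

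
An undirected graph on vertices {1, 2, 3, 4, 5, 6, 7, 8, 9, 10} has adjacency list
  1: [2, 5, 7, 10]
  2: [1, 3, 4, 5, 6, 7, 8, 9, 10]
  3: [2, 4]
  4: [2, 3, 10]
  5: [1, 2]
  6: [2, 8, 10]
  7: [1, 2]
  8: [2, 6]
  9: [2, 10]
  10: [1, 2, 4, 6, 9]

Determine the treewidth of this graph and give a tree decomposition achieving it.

Every bag has size at most 3, so the width is 3 − 1 = 2 and tw(G) ≤ 2. Conversely, {2, 3, 4} is a clique of size 3, and the vertices of any clique must share a bag in every tree decomposition; so some bag has ≥ 3 vertices and tw(G) ≥ 2. Combining the bounds, tw(G) = 2.

Treewidth 2.
One optimal decomposition is:
Bags: B1 = {1, 2, 10}  B2 = {2, 9, 10}  B3 = {2, 6, 10}  B4 = {1, 2, 5}  B5 = {2, 6, 8}  B6 = {2, 4, 10}  B7 = {2, 3, 4}  B8 = {1, 2, 7}
Tree: B1–B2, B2–B3, B1–B4, B3–B5, B1–B6, B6–B7, B4–B8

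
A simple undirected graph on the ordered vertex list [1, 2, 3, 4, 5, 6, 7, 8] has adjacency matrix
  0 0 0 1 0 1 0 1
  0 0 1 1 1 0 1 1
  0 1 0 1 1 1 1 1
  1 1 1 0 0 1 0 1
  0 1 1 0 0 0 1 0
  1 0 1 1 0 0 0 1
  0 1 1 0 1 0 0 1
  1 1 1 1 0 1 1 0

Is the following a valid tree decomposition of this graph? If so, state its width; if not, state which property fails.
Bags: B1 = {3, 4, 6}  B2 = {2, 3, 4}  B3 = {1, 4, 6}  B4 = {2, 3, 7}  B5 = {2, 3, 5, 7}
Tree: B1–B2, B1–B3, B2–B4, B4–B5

No — vertex 8 appears in no bag.

A tree decomposition must satisfy three properties: every vertex lies in some bag; for every edge, both endpoints lie together in some bag; and for every vertex, the bags containing it form a connected subtree. Here vertex 8 appears in no bag, so the decomposition is invalid.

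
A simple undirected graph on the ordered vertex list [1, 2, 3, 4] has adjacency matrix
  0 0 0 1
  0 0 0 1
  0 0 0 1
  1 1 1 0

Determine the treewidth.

A width-1 tree decomposition is:
Bags: B1 = {1, 4}  B2 = {2, 4}  B3 = {3, 4}
Tree: B1–B2, B2–B3
Every bag has size at most 2, so the width is 2 − 1 = 1 and tw(G) ≤ 1. Since G has at least one edge (e.g. 4–1), it is not an edgeless graph, so tw(G) ≥ 1. Combining the bounds, tw(G) = 1.

1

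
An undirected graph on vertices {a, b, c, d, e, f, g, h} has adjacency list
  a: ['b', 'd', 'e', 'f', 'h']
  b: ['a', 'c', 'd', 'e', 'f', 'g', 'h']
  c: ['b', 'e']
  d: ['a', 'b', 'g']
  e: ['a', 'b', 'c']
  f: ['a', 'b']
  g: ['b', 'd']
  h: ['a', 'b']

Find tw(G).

A width-2 tree decomposition is:
Bags: B1 = {a, b, d}  B2 = {a, b, e}  B3 = {b, d, g}  B4 = {a, b, f}  B5 = {b, c, e}  B6 = {a, b, h}
Tree: B1–B2, B1–B3, B2–B4, B2–B5, B4–B6
Every bag has size at most 3, so the width is 3 − 1 = 2 and tw(G) ≤ 2. On the other hand G contains the 3-clique {b, d, g}. A clique must lie in a single bag of any decomposition, so no decomposition can have width below 2. The upper and lower bounds meet at 2, so that is the treewidth.

2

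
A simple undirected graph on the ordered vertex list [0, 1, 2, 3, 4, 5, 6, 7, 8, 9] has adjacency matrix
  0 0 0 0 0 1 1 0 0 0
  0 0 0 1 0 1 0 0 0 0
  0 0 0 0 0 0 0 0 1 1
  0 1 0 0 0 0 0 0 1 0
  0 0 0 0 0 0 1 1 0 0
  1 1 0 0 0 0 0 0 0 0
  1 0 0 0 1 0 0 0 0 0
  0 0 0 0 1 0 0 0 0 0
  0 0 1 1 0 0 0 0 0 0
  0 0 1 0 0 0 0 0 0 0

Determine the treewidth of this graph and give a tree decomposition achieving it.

Each bag holds 2 vertices, so the decomposition has width 1, which upper-bounds the treewidth. Any graph with an edge has treewidth ≥ 1, and G has the edge 9–2. Therefore the treewidth is 1.

Treewidth 1.
One optimal decomposition is:
Bags: B1 = {2, 9}  B2 = {2, 8}  B3 = {3, 8}  B4 = {1, 3}  B5 = {1, 5}  B6 = {0, 5}  B7 = {0, 6}  B8 = {4, 6}  B9 = {4, 7}
Tree: B1–B2, B2–B3, B3–B4, B4–B5, B5–B6, B6–B7, B7–B8, B8–B9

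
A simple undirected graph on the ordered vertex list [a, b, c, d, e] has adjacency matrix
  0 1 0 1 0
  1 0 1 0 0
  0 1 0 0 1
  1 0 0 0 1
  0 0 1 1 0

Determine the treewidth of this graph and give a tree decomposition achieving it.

Each bag holds 3 vertices, so the decomposition has width 2, which upper-bounds the treewidth. For the lower bound, G contains the cycle d–e–c–b–a–d, so G is not a forest; only forests have treewidth ≤ 1, hence tw(G) ≥ 2. Hence tw(G) = 2 exactly.

Treewidth 2.
One such decomposition:
Bags: B1 = {c, d, e}  B2 = {b, c, d}  B3 = {a, b, d}
Tree: B1–B2, B2–B3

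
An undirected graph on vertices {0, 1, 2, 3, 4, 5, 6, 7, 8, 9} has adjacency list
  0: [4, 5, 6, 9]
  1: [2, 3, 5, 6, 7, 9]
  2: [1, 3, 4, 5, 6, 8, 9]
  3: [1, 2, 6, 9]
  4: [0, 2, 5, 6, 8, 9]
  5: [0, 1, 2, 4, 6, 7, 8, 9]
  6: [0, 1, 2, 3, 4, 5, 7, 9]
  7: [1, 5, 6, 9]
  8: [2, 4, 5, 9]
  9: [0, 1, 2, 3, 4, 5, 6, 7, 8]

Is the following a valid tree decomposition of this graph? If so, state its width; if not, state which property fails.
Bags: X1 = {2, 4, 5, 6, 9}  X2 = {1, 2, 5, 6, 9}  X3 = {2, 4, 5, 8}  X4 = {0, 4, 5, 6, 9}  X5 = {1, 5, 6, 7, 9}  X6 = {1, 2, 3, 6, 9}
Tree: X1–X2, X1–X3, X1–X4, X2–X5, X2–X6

A tree decomposition must satisfy three properties: every vertex lies in some bag; for every edge, both endpoints lie together in some bag; and for every vertex, the bags containing it form a connected subtree. Here edge (9,8) lies in no bag, so the decomposition is invalid.

No — edge (9,8) lies in no bag.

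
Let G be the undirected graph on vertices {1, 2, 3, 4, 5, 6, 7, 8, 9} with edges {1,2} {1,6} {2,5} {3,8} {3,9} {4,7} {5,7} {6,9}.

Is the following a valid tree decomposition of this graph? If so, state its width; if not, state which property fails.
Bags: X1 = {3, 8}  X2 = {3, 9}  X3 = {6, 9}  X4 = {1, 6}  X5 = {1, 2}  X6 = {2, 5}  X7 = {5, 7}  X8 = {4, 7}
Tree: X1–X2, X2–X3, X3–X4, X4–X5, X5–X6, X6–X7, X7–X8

Yes; width 1.

Checking the three conditions: (i) the bags cover all of {1, 2, 3, 4, 5, 6, 7, 8, 9}; (ii) for each edge, some bag contains both endpoints; (iii) the bags containing any fixed vertex form a subtree. All hold, so the decomposition is valid with width 2 − 1 = 1.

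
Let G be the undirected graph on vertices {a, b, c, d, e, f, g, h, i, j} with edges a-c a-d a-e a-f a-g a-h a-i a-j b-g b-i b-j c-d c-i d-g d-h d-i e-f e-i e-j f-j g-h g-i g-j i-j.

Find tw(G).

A width-3 tree decomposition is:
Bags: B1 = {a, g, i, j}  B2 = {a, e, i, j}  B3 = {a, d, g, i}  B4 = {b, g, i, j}  B5 = {a, d, g, h}  B6 = {a, c, d, i}  B7 = {a, e, f, j}
Tree: B1–B2, B1–B3, B1–B4, B3–B5, B3–B6, B2–B7
Each bag holds 4 vertices, so the decomposition has width 3, which upper-bounds the treewidth. Conversely, {a, d, g, h} is a clique of size 4, and the vertices of any clique must share a bag in every tree decomposition; so some bag has ≥ 4 vertices and tw(G) ≥ 3. Hence tw(G) = 3 exactly.

3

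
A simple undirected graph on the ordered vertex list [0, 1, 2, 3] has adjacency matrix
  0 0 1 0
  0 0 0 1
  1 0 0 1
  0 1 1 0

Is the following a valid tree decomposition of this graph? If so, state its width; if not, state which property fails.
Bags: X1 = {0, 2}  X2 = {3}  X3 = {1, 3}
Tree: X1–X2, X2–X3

A tree decomposition must satisfy three properties: every vertex lies in some bag; for every edge, both endpoints lie together in some bag; and for every vertex, the bags containing it form a connected subtree. Here edge (2,3) lies in no bag, so the decomposition is invalid.

No — edge (2,3) lies in no bag.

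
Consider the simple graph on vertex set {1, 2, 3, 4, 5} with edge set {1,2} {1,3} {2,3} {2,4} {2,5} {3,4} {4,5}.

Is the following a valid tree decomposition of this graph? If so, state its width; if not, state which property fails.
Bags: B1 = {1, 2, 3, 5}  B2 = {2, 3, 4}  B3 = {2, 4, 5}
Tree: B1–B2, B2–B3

No — bags containing vertex 5 are not connected in the tree.

A tree decomposition must satisfy three properties: every vertex lies in some bag; for every edge, both endpoints lie together in some bag; and for every vertex, the bags containing it form a connected subtree. Here bags containing vertex 5 are not connected in the tree, so the decomposition is invalid.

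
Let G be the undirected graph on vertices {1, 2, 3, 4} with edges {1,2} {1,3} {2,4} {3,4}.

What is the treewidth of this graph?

A width-2 tree decomposition is:
Bags: B1 = {1, 2, 3}  B2 = {2, 3, 4}
Tree: B1–B2
The largest bag has 3 vertices, giving width 2; this decomposition certifies tw(G) ≤ 2. Since 3–1–2–4–3 is a cycle in G, G is not acyclic. Forests are exactly the graphs of treewidth ≤ 1, so tw(G) ≥ 2. Therefore the treewidth is 2.

2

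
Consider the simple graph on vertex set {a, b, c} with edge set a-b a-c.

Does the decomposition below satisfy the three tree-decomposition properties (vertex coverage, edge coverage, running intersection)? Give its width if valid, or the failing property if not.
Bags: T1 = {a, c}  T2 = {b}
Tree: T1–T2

A tree decomposition must satisfy three properties: every vertex lies in some bag; for every edge, both endpoints lie together in some bag; and for every vertex, the bags containing it form a connected subtree. Here edge (a,b) lies in no bag, so the decomposition is invalid.

No — edge (a,b) lies in no bag.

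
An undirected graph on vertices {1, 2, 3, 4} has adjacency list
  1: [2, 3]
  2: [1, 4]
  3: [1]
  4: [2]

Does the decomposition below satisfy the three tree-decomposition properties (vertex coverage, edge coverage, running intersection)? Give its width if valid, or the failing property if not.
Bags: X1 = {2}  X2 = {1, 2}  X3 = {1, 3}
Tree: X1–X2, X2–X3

No — vertex 4 appears in no bag.

A tree decomposition must satisfy three properties: every vertex lies in some bag; for every edge, both endpoints lie together in some bag; and for every vertex, the bags containing it form a connected subtree. Here vertex 4 appears in no bag, so the decomposition is invalid.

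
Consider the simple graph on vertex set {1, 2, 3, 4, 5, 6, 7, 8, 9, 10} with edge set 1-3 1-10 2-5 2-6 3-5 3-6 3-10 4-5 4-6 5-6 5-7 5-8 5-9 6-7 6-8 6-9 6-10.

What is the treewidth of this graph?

A width-2 tree decomposition is:
Bags: B1 = {2, 5, 6}  B2 = {3, 5, 6}  B3 = {5, 6, 8}  B4 = {5, 6, 9}  B5 = {3, 6, 10}  B6 = {5, 6, 7}  B7 = {1, 3, 10}  B8 = {4, 5, 6}
Tree: B1–B2, B2–B3, B2–B4, B2–B5, B4–B6, B5–B7, B3–B8
Every bag has size at most 3, so the width is 3 − 1 = 2 and tw(G) ≤ 2. On the other hand G contains the 3-clique {1, 3, 10}. A clique must lie in a single bag of any decomposition, so no decomposition can have width below 2. Therefore the treewidth is 2.

2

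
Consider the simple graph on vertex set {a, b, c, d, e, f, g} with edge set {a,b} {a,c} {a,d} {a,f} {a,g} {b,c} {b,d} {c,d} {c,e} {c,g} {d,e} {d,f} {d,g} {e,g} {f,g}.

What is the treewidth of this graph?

3

A width-3 tree decomposition is:
Bags: B1 = {a, b, c, d}  B2 = {a, c, d, g}  B3 = {a, d, f, g}  B4 = {c, d, e, g}
Tree: B1–B2, B2–B3, B2–B4
Each bag holds 4 vertices, so the decomposition has width 3, which upper-bounds the treewidth. On the other hand G contains the 4-clique {c, d, e, g}. A clique must lie in a single bag of any decomposition, so no decomposition can have width below 3. Combining the bounds, tw(G) = 3.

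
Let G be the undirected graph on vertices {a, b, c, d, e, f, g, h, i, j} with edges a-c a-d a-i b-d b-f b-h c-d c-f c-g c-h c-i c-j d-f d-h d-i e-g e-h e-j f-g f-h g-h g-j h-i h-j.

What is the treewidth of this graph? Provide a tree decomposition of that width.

The largest bag has 4 vertices, giving width 3; this decomposition certifies tw(G) ≤ 3. On the other hand G contains the 4-clique {e, g, h, j}. A clique must lie in a single bag of any decomposition, so no decomposition can have width below 3. Combining the bounds, tw(G) = 3.

Treewidth 3.
One such decomposition:
Bags: B1 = {c, f, g, h}  B2 = {c, d, f, h}  B3 = {c, d, h, i}  B4 = {c, g, h, j}  B5 = {b, d, f, h}  B6 = {a, c, d, i}  B7 = {e, g, h, j}
Tree: B1–B2, B2–B3, B1–B4, B2–B5, B3–B6, B4–B7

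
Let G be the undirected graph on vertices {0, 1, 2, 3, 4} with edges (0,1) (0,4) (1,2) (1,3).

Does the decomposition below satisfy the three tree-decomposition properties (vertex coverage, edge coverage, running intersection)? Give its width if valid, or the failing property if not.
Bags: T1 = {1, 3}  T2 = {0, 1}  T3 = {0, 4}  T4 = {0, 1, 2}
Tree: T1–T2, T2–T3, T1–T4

No — bags containing vertex 0 are not connected in the tree.

A tree decomposition must satisfy three properties: every vertex lies in some bag; for every edge, both endpoints lie together in some bag; and for every vertex, the bags containing it form a connected subtree. Here bags containing vertex 0 are not connected in the tree, so the decomposition is invalid.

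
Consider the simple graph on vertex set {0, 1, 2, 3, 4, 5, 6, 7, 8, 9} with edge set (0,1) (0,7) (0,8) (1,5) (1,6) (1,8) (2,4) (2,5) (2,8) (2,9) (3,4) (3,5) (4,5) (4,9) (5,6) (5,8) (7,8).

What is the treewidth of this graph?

2

A width-2 tree decomposition is:
Bags: B1 = {2, 5, 8}  B2 = {1, 5, 8}  B3 = {2, 4, 5}  B4 = {3, 4, 5}  B5 = {2, 4, 9}  B6 = {1, 5, 6}  B7 = {0, 1, 8}  B8 = {0, 7, 8}
Tree: B1–B2, B1–B3, B3–B4, B3–B5, B2–B6, B2–B7, B7–B8
Every bag has size at most 3, so the width is 3 − 1 = 2 and tw(G) ≤ 2. On the other hand G contains the 3-clique {0, 1, 8}. A clique must lie in a single bag of any decomposition, so no decomposition can have width below 2. Combining the bounds, tw(G) = 2.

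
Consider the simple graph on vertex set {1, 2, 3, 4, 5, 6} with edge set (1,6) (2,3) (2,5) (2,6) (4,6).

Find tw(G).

1

A width-1 tree decomposition is:
Bags: B1 = {2, 6}  B2 = {2, 3}  B3 = {1, 6}  B4 = {2, 5}  B5 = {4, 6}
Tree: B1–B2, B1–B3, B1–B4, B3–B5
Each bag holds 2 vertices, so the decomposition has width 1, which upper-bounds the treewidth. G has an edge, so its treewidth is at least 1. Hence tw(G) = 1 exactly.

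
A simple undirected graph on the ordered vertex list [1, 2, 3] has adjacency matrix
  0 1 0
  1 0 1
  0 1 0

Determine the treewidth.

A width-1 tree decomposition is:
Bags: B1 = {2, 3}  B2 = {1, 2}
Tree: B1–B2
Every bag has size at most 2, so the width is 2 − 1 = 1 and tw(G) ≤ 1. G has an edge, so its treewidth is at least 1. Hence tw(G) = 1 exactly.

1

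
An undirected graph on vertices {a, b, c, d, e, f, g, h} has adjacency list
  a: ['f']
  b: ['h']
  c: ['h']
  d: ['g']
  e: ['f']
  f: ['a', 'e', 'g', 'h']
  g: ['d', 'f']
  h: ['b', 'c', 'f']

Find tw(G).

1

A width-1 tree decomposition is:
Bags: B1 = {f, h}  B2 = {b, h}  B3 = {e, f}  B4 = {f, g}  B5 = {c, h}  B6 = {d, g}  B7 = {a, f}
Tree: B1–B2, B1–B3, B3–B4, B2–B5, B4–B6, B3–B7
Every bag has size at most 2, so the width is 2 − 1 = 1 and tw(G) ≤ 1. Since G has at least one edge (e.g. h–f), it is not an edgeless graph, so tw(G) ≥ 1. The upper and lower bounds meet at 1, so that is the treewidth.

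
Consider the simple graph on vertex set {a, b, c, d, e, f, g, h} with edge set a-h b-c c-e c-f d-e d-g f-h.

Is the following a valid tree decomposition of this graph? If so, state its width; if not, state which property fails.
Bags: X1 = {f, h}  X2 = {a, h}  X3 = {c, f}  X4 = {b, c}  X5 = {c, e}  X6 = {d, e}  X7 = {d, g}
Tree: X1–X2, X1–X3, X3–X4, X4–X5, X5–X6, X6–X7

Checking the three conditions: (i) the bags cover all of {a, b, c, d, e, f, g, h}; (ii) for each edge, some bag contains both endpoints; (iii) the bags containing any fixed vertex form a subtree. All hold, so the decomposition is valid with width 2 − 1 = 1.

Yes; width 1.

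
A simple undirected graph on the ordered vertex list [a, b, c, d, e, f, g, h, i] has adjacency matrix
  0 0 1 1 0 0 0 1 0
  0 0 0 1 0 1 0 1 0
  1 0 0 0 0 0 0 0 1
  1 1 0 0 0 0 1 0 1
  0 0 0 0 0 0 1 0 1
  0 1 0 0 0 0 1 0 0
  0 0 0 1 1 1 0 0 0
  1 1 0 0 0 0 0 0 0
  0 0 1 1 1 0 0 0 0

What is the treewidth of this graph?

3

A width-3 tree decomposition is:
Bags: B1 = {e, f, g, i}  B2 = {d, f, g, i}  B3 = {b, d, f, i}  B4 = {b, c, d, i}  B5 = {a, b, c, d}  B6 = {a, b, c, h}
Tree: B1–B2, B2–B3, B3–B4, B4–B5, B5–B6
Every bag has size at most 4, so the width is 4 − 1 = 3 and tw(G) ≤ 3. For the lower bound: the 4 vertex sets {e,f,g}, {i}, {d}, {a,b,c,h} are disjoint, each induces a connected subgraph, and every pair is joined by at least one edge of G. Contracting each set to a single vertex therefore yields K_{4} as a minor, and since treewidth is minor-monotone, tw(G) ≥ tw(K_{4}) = 3. The upper and lower bounds meet at 3, so that is the treewidth.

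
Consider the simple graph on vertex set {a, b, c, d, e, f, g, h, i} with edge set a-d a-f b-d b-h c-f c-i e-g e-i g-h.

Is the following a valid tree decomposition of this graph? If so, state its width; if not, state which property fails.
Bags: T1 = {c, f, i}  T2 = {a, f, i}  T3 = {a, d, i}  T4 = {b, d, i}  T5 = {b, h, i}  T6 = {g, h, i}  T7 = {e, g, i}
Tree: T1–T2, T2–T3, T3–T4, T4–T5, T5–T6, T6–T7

Yes; width 2.

Checking the three conditions: (i) the bags cover all of {a, b, c, d, e, f, g, h, i}; (ii) for each edge, some bag contains both endpoints; (iii) the bags containing any fixed vertex form a subtree. All hold, so the decomposition is valid with width 3 − 1 = 2.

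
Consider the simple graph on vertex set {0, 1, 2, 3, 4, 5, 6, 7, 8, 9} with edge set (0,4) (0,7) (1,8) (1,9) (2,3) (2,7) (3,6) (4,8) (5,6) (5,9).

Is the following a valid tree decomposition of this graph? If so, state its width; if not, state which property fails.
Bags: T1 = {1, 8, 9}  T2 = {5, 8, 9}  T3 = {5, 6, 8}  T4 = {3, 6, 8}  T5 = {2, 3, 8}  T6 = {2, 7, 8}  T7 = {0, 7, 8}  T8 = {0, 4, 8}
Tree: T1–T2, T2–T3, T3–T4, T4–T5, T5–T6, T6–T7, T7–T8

Checking the three conditions: (i) the bags cover all of {0, 1, 2, 3, 4, 5, 6, 7, 8, 9}; (ii) for each edge, some bag contains both endpoints; (iii) the bags containing any fixed vertex form a subtree. All hold, so the decomposition is valid with width 3 − 1 = 2.

Yes; width 2.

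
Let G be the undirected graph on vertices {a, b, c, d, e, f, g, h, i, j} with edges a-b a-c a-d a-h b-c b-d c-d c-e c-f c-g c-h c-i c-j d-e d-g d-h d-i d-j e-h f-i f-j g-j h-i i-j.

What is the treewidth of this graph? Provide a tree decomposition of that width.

Treewidth 3.
One optimal decomposition is:
Bags: B1 = {c, d, i, j}  B2 = {c, d, g, j}  B3 = {c, d, h, i}  B4 = {c, f, i, j}  B5 = {c, d, e, h}  B6 = {a, c, d, h}  B7 = {a, b, c, d}
Tree: B1–B2, B1–B3, B1–B4, B3–B5, B5–B6, B6–B7

The largest bag has 4 vertices, giving width 3; this decomposition certifies tw(G) ≤ 3. Conversely, {c, d, g, j} is a clique of size 4, and the vertices of any clique must share a bag in every tree decomposition; so some bag has ≥ 4 vertices and tw(G) ≥ 3. Hence tw(G) = 3 exactly.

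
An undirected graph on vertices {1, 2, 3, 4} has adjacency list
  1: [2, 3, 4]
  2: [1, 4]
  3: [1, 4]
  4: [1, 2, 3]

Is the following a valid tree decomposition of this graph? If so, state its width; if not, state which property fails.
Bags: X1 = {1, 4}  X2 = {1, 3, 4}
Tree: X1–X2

No — vertex 2 appears in no bag.

A tree decomposition must satisfy three properties: every vertex lies in some bag; for every edge, both endpoints lie together in some bag; and for every vertex, the bags containing it form a connected subtree. Here vertex 2 appears in no bag, so the decomposition is invalid.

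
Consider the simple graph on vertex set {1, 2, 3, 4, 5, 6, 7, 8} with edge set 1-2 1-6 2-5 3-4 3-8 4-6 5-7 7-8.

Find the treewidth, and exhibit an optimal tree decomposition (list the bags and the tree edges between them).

Treewidth 2.
One such decomposition:
Bags: B1 = {2, 5, 7}  B2 = {1, 2, 7}  B3 = {1, 6, 7}  B4 = {4, 6, 7}  B5 = {3, 4, 7}  B6 = {3, 7, 8}
Tree: B1–B2, B2–B3, B3–B4, B4–B5, B5–B6

The largest bag has 3 vertices, giving width 2; this decomposition certifies tw(G) ≤ 2. For the lower bound, G contains the cycle 7–5–2–1–6–4–3–8–7, so G is not a forest; only forests have treewidth ≤ 1, hence tw(G) ≥ 2. Hence tw(G) = 2 exactly.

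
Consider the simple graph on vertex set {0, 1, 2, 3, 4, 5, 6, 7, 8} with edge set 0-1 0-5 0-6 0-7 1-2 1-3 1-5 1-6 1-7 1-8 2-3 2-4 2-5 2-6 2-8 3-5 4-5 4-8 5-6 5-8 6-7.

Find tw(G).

A width-3 tree decomposition is:
Bags: B1 = {1, 2, 5, 8}  B2 = {1, 2, 5, 6}  B3 = {1, 2, 3, 5}  B4 = {2, 4, 5, 8}  B5 = {0, 1, 5, 6}  B6 = {0, 1, 6, 7}
Tree: B1–B2, B2–B3, B1–B4, B2–B5, B5–B6
The largest bag has 4 vertices, giving width 3; this decomposition certifies tw(G) ≤ 3. On the other hand G contains the 4-clique {0, 1, 5, 6}. A clique must lie in a single bag of any decomposition, so no decomposition can have width below 3. Combining the bounds, tw(G) = 3.

3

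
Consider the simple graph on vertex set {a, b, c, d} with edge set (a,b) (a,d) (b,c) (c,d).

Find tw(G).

A width-2 tree decomposition is:
Bags: B1 = {b, c, d}  B2 = {a, b, d}
Tree: B1–B2
Each bag holds 3 vertices, so the decomposition has width 2, which upper-bounds the treewidth. Since d–c–b–a–d is a cycle in G, G is not acyclic. Forests are exactly the graphs of treewidth ≤ 1, so tw(G) ≥ 2. Combining the bounds, tw(G) = 2.

2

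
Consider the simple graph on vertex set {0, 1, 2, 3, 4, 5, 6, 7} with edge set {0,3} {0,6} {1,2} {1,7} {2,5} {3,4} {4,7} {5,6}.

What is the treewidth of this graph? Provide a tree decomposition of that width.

Each bag holds 3 vertices, so the decomposition has width 2, which upper-bounds the treewidth. The edges 3–4–7–1–2–5–6–0–3 form a cycle, so G is not a tree and its treewidth is at least 2. Hence tw(G) = 2 exactly.

Treewidth 2.
One such decomposition:
Bags: B1 = {3, 4, 7}  B2 = {1, 3, 7}  B3 = {1, 2, 3}  B4 = {2, 3, 5}  B5 = {3, 5, 6}  B6 = {0, 3, 6}
Tree: B1–B2, B2–B3, B3–B4, B4–B5, B5–B6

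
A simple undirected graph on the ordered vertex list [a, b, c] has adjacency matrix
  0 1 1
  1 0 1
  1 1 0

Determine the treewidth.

A width-2 tree decomposition is:
Bags: B1 = {a, b, c}
Tree: (single bag)
With just one bag of size 3, the width is 3 − 1 = 2, so tw(G) ≤ 2. Conversely, {a, b, c} is a clique of size 3, and the vertices of any clique must share a bag in every tree decomposition; so some bag has ≥ 3 vertices and tw(G) ≥ 2. Hence tw(G) = 2 exactly.

2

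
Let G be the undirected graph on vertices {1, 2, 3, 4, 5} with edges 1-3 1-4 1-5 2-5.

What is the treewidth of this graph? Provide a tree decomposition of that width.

The largest bag has 2 vertices, giving width 1; this decomposition certifies tw(G) ≤ 1. G has an edge, so its treewidth is at least 1. Combining the bounds, tw(G) = 1.

Treewidth 1.
One such decomposition:
Bags: B1 = {1, 3}  B2 = {1, 5}  B3 = {2, 5}  B4 = {1, 4}
Tree: B1–B2, B2–B3, B1–B4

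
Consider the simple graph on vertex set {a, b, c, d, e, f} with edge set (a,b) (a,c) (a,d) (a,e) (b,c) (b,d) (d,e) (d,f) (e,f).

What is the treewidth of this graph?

A width-2 tree decomposition is:
Bags: B1 = {a, b, d}  B2 = {a, b, c}  B3 = {a, d, e}  B4 = {d, e, f}
Tree: B1–B2, B1–B3, B3–B4
Each bag holds 3 vertices, so the decomposition has width 2, which upper-bounds the treewidth. Conversely, {d, e, f} is a clique of size 3, and the vertices of any clique must share a bag in every tree decomposition; so some bag has ≥ 3 vertices and tw(G) ≥ 2. The upper and lower bounds meet at 2, so that is the treewidth.

2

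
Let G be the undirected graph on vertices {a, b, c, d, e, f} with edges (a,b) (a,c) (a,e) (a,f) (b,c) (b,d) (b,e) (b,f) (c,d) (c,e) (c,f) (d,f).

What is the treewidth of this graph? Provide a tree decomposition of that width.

Treewidth 3.
One optimal decomposition is:
Bags: B1 = {b, c, d, f}  B2 = {a, b, c, f}  B3 = {a, b, c, e}
Tree: B1–B2, B2–B3

Each bag holds 4 vertices, so the decomposition has width 3, which upper-bounds the treewidth. For the lower bound, the 4 vertices {a, b, c, e} are pairwise adjacent, and any tree decomposition puts a clique entirely inside one bag — forcing width ≥ 3. Therefore the treewidth is 3.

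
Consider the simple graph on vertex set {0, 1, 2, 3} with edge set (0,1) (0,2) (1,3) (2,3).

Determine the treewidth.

A width-2 tree decomposition is:
Bags: B1 = {0, 1, 3}  B2 = {0, 2, 3}
Tree: B1–B2
Each bag holds 3 vertices, so the decomposition has width 2, which upper-bounds the treewidth. For the lower bound, G contains the cycle 0–1–3–2–0, so G is not a forest; only forests have treewidth ≤ 1, hence tw(G) ≥ 2. Hence tw(G) = 2 exactly.

2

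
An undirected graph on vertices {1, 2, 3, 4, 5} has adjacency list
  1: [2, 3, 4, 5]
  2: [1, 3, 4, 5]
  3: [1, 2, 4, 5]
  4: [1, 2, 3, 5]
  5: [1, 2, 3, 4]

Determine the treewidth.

A width-4 tree decomposition is:
Bags: B1 = {1, 2, 3, 4, 5}
Tree: (single bag)
A single bag containing all 5 vertices is trivially a valid decomposition of width 4. Conversely, {1, 2, 3, 4, 5} is a clique of size 5, and the vertices of any clique must share a bag in every tree decomposition; so some bag has ≥ 5 vertices and tw(G) ≥ 4. The upper and lower bounds meet at 4, so that is the treewidth.

4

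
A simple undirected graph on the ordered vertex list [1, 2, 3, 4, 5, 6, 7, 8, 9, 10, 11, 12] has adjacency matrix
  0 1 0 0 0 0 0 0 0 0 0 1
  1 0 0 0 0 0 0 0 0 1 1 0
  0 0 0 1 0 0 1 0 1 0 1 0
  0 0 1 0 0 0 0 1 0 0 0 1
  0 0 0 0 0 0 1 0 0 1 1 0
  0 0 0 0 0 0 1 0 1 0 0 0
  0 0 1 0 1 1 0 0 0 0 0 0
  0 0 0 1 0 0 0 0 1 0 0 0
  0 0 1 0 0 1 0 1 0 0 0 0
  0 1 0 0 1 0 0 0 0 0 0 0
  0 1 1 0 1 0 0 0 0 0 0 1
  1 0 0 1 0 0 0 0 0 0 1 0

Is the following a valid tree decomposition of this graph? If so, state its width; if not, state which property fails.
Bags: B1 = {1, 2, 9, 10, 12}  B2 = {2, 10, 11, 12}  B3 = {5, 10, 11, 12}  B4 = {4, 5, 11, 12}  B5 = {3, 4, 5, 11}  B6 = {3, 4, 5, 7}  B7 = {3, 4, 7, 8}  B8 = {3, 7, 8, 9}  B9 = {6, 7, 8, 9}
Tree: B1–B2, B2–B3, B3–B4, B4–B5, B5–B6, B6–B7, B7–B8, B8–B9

A tree decomposition must satisfy three properties: every vertex lies in some bag; for every edge, both endpoints lie together in some bag; and for every vertex, the bags containing it form a connected subtree. Here bags containing vertex 9 are not connected in the tree, so the decomposition is invalid.

No — bags containing vertex 9 are not connected in the tree.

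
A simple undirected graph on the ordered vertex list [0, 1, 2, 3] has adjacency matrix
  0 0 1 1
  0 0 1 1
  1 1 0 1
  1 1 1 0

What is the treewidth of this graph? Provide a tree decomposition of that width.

Treewidth 2.
One such decomposition:
Bags: B1 = {0, 2, 3}  B2 = {1, 2, 3}
Tree: B1–B2

Every bag has size at most 3, so the width is 3 − 1 = 2 and tw(G) ≤ 2. On the other hand G contains the 3-clique {0, 2, 3}. A clique must lie in a single bag of any decomposition, so no decomposition can have width below 2. Hence tw(G) = 2 exactly.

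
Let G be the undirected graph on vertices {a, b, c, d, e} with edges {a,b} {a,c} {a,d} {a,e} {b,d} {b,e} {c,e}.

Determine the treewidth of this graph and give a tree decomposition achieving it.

Every bag has size at most 3, so the width is 3 − 1 = 2 and tw(G) ≤ 2. On the other hand G contains the 3-clique {a, b, d}. A clique must lie in a single bag of any decomposition, so no decomposition can have width below 2. Therefore the treewidth is 2.

Treewidth 2.
One such decomposition:
Bags: B1 = {a, b, e}  B2 = {a, c, e}  B3 = {a, b, d}
Tree: B1–B2, B1–B3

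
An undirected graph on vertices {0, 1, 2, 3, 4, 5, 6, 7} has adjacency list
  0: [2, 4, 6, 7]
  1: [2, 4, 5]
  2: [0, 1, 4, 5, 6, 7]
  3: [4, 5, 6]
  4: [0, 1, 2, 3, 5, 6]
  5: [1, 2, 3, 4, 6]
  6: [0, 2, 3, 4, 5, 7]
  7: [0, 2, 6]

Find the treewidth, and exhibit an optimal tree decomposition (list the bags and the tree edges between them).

Treewidth 3.
Bags: B1 = {2, 4, 5, 6}  B2 = {0, 2, 4, 6}  B3 = {1, 2, 4, 5}  B4 = {3, 4, 5, 6}  B5 = {0, 2, 6, 7}
Tree: B1–B2, B1–B3, B1–B4, B2–B5

Every bag has size at most 4, so the width is 4 − 1 = 3 and tw(G) ≤ 3. For the lower bound, the 4 vertices {0, 2, 4, 6} are pairwise adjacent, and any tree decomposition puts a clique entirely inside one bag — forcing width ≥ 3. Therefore the treewidth is 3.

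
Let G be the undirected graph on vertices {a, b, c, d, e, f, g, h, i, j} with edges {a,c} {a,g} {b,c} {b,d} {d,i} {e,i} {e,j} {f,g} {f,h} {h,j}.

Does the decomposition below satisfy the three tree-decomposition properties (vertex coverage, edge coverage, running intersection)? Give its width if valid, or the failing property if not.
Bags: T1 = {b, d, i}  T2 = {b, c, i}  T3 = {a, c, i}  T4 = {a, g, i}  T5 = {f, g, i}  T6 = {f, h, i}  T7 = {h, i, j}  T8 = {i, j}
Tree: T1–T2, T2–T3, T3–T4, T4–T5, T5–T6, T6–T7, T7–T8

A tree decomposition must satisfy three properties: every vertex lies in some bag; for every edge, both endpoints lie together in some bag; and for every vertex, the bags containing it form a connected subtree. Here vertex e appears in no bag, so the decomposition is invalid.

No — vertex e appears in no bag.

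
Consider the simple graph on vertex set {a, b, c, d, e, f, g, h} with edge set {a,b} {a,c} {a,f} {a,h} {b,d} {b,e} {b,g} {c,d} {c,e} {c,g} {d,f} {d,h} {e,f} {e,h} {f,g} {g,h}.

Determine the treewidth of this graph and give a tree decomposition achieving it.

Every bag has size at most 5, so the width is 5 − 1 = 4 and tw(G) ≤ 4. For the lower bound: the 5 vertex sets {c,e}, {a,f}, {b,g}, {d}, {h} are disjoint, each induces a connected subgraph, and every pair is joined by at least one edge of G. Contracting each set to a single vertex therefore yields K_{5} as a minor, and since treewidth is minor-monotone, tw(G) ≥ tw(K_{5}) = 4. Hence tw(G) = 4 exactly.

Treewidth 4.
One such decomposition:
Bags: B1 = {a, c, d, e, g}  B2 = {a, d, e, f, g}  B3 = {a, b, d, e, g}  B4 = {a, d, e, g, h}
Tree: B1–B2, B2–B3, B3–B4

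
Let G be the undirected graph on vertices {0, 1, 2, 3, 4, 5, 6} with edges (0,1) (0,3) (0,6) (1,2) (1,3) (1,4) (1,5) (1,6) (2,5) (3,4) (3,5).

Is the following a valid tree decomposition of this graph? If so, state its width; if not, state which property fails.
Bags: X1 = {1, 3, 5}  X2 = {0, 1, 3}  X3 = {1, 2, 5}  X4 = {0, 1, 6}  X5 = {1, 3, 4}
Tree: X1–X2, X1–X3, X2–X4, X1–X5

Yes; width 2.

Checking the three conditions: (i) the bags cover all of {0, 1, 2, 3, 4, 5, 6}; (ii) for each edge, some bag contains both endpoints; (iii) the bags containing any fixed vertex form a subtree. All hold, so the decomposition is valid with width 3 − 1 = 2.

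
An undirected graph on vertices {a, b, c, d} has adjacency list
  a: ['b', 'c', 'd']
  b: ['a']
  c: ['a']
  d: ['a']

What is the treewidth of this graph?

1

A width-1 tree decomposition is:
Bags: B1 = {a, b}  B2 = {a, c}  B3 = {a, d}
Tree: B1–B2, B2–B3
Each bag holds 2 vertices, so the decomposition has width 1, which upper-bounds the treewidth. Since G has at least one edge (e.g. b–a), it is not an edgeless graph, so tw(G) ≥ 1. Therefore the treewidth is 1.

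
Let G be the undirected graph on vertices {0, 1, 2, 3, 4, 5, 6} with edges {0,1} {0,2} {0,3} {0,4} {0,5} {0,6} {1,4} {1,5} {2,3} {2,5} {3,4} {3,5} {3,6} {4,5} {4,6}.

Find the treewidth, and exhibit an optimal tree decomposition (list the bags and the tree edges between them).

Treewidth 3.
One such decomposition:
Bags: B1 = {0, 3, 4, 5}  B2 = {0, 3, 4, 6}  B3 = {0, 1, 4, 5}  B4 = {0, 2, 3, 5}
Tree: B1–B2, B1–B3, B1–B4

The largest bag has 4 vertices, giving width 3; this decomposition certifies tw(G) ≤ 3. Conversely, {0, 1, 4, 5} is a clique of size 4, and the vertices of any clique must share a bag in every tree decomposition; so some bag has ≥ 4 vertices and tw(G) ≥ 3. The upper and lower bounds meet at 3, so that is the treewidth.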